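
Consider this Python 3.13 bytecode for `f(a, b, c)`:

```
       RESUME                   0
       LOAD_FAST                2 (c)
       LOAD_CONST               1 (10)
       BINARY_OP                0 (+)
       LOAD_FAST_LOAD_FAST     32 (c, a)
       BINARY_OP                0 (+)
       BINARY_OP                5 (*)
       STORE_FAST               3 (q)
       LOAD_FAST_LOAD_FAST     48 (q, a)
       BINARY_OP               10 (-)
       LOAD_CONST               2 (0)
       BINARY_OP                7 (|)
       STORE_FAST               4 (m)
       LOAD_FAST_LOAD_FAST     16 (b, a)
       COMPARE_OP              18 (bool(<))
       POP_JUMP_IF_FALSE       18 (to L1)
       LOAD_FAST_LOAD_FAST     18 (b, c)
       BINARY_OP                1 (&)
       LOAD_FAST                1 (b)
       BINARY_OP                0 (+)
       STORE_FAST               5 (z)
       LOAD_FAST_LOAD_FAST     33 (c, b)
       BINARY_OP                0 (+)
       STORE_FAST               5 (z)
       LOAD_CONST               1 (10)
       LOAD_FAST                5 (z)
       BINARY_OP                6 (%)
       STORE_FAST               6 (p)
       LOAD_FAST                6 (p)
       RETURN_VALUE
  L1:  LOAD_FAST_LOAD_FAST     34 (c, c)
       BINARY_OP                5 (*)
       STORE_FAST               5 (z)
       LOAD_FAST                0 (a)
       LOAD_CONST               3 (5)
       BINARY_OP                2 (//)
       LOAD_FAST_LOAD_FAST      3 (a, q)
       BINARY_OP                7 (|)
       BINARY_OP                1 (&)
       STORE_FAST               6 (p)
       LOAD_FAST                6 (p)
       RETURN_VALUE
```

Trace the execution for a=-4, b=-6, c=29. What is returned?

10

LOAD_FAST c → push 29. Stack: [29]
LOAD_CONST → push 10. Stack: [29, 10]
BINARY_OP + → 29 + 10 = 39. Stack: [39]
LOAD_FAST_LOAD_FAST c,a → push 29,-4. Stack: [39, 29, -4]
BINARY_OP + → 29 + -4 = 25. Stack: [39, 25]
BINARY_OP * → 39 * 25 = 975. Stack: [975]
STORE_FAST q → q=975. Stack: []
LOAD_FAST_LOAD_FAST q,a → push 975,-4. Stack: [975, -4]
BINARY_OP - → 975 - -4 = 979. Stack: [979]
LOAD_CONST → push 0. Stack: [979, 0]
BINARY_OP | → 979 | 0 = 979. Stack: [979]
STORE_FAST m → m=979. Stack: []
LOAD_FAST_LOAD_FAST b,a → push -6,-4. Stack: [-6, -4]
COMPARE_OP bool(<) → -6 vs -4 = True. Stack: [True]
POP_JUMP_IF_FALSE → pop True; no jump. Stack: []
LOAD_FAST_LOAD_FAST b,c → push -6,29. Stack: [-6, 29]
BINARY_OP & → -6 & 29 = 24. Stack: [24]
LOAD_FAST b → push -6. Stack: [24, -6]
BINARY_OP + → 24 + -6 = 18. Stack: [18]
STORE_FAST z → z=18. Stack: []
LOAD_FAST_LOAD_FAST c,b → push 29,-6. Stack: [29, -6]
BINARY_OP + → 29 + -6 = 23. Stack: [23]
STORE_FAST z → z=23. Stack: []
LOAD_CONST → push 10. Stack: [10]
LOAD_FAST z → push 23. Stack: [10, 23]
BINARY_OP % → 10 % 23 = 10. Stack: [10]
STORE_FAST p → p=10. Stack: []
LOAD_FAST p → push 10. Stack: [10]
RETURN_VALUE → return 10.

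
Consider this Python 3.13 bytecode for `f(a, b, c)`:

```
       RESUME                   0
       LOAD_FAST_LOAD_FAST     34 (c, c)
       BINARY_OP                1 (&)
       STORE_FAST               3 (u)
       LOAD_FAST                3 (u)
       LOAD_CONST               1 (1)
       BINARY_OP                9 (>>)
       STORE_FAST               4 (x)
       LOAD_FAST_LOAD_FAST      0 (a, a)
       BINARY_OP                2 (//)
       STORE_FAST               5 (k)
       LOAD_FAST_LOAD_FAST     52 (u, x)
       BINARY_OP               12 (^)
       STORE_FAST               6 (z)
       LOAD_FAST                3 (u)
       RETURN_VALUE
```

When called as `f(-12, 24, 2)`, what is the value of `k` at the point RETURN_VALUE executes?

LOAD_FAST_LOAD_FAST c,c → push 2,2. Stack: [2, 2]
BINARY_OP & → 2 & 2 = 2. Stack: [2]
STORE_FAST u → u=2. Stack: []
LOAD_FAST u → push 2. Stack: [2]
LOAD_CONST → push 1. Stack: [2, 1]
BINARY_OP >> → 2 >> 1 = 1. Stack: [1]
STORE_FAST x → x=1. Stack: []
LOAD_FAST_LOAD_FAST a,a → push -12,-12. Stack: [-12, -12]
BINARY_OP // → -12 // -12 = 1. Stack: [1]
STORE_FAST k → k=1. Stack: []
LOAD_FAST_LOAD_FAST u,x → push 2,1. Stack: [2, 1]
BINARY_OP ^ → 2 ^ 1 = 3. Stack: [3]
STORE_FAST z → z=3. Stack: []
LOAD_FAST u → push 2. Stack: [2]
RETURN_VALUE → return 2.

1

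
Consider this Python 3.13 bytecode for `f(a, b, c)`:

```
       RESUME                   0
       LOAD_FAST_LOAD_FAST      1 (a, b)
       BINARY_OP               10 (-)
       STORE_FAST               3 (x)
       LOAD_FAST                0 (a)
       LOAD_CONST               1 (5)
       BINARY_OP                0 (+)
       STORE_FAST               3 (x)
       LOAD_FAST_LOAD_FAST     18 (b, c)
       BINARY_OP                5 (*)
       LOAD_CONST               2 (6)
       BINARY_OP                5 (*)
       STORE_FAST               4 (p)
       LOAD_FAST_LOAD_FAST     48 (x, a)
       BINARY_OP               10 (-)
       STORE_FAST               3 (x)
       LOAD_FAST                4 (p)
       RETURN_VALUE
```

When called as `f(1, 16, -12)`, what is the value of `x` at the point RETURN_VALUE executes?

5

LOAD_FAST_LOAD_FAST a,b → push 1,16. Stack: [1, 16]
BINARY_OP - → 1 - 16 = -15. Stack: [-15]
STORE_FAST x → x=-15. Stack: []
LOAD_FAST a → push 1. Stack: [1]
LOAD_CONST → push 5. Stack: [1, 5]
BINARY_OP + → 1 + 5 = 6. Stack: [6]
STORE_FAST x → x=6. Stack: []
LOAD_FAST_LOAD_FAST b,c → push 16,-12. Stack: [16, -12]
BINARY_OP * → 16 * -12 = -192. Stack: [-192]
LOAD_CONST → push 6. Stack: [-192, 6]
BINARY_OP * → -192 * 6 = -1152. Stack: [-1152]
STORE_FAST p → p=-1152. Stack: []
LOAD_FAST_LOAD_FAST x,a → push 6,1. Stack: [6, 1]
BINARY_OP - → 6 - 1 = 5. Stack: [5]
STORE_FAST x → x=5. Stack: []
LOAD_FAST p → push -1152. Stack: [-1152]
RETURN_VALUE → return -1152.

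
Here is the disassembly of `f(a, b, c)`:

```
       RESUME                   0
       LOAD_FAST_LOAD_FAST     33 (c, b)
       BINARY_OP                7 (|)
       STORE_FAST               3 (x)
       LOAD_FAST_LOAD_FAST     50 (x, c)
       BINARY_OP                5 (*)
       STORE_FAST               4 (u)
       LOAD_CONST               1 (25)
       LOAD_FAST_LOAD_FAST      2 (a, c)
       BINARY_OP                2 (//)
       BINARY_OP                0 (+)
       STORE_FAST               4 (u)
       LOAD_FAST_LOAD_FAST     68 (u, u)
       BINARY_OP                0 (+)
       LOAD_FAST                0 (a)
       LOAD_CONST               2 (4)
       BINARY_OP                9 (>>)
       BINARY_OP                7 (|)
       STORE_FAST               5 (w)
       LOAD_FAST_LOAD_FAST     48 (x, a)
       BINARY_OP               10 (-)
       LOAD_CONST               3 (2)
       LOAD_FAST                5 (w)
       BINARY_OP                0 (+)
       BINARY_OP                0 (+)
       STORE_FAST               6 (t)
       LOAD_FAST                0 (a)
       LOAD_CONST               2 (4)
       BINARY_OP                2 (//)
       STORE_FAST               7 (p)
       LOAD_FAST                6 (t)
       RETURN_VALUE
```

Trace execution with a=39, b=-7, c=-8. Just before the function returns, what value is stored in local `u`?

20

LOAD_FAST_LOAD_FAST c,b → push -8,-7. Stack: [-8, -7]
BINARY_OP | → -8 | -7 = -7. Stack: [-7]
STORE_FAST x → x=-7. Stack: []
LOAD_FAST_LOAD_FAST x,c → push -7,-8. Stack: [-7, -8]
BINARY_OP * → -7 * -8 = 56. Stack: [56]
STORE_FAST u → u=56. Stack: []
LOAD_CONST → push 25. Stack: [25]
LOAD_FAST_LOAD_FAST a,c → push 39,-8. Stack: [25, 39, -8]
BINARY_OP // → 39 // -8 = -5. Stack: [25, -5]
BINARY_OP + → 25 + -5 = 20. Stack: [20]
STORE_FAST u → u=20. Stack: []
LOAD_FAST_LOAD_FAST u,u → push 20,20. Stack: [20, 20]
BINARY_OP + → 20 + 20 = 40. Stack: [40]
LOAD_FAST a → push 39. Stack: [40, 39]
LOAD_CONST → push 4. Stack: [40, 39, 4]
BINARY_OP >> → 39 >> 4 = 2. Stack: [40, 2]
BINARY_OP | → 40 | 2 = 42. Stack: [42]
STORE_FAST w → w=42. Stack: []
LOAD_FAST_LOAD_FAST x,a → push -7,39. Stack: [-7, 39]
BINARY_OP - → -7 - 39 = -46. Stack: [-46]
LOAD_CONST → push 2. Stack: [-46, 2]
LOAD_FAST w → push 42. Stack: [-46, 2, 42]
BINARY_OP + → 2 + 42 = 44. Stack: [-46, 44]
BINARY_OP + → -46 + 44 = -2. Stack: [-2]
STORE_FAST t → t=-2. Stack: []
LOAD_FAST a → push 39. Stack: [39]
LOAD_CONST → push 4. Stack: [39, 4]
BINARY_OP // → 39 // 4 = 9. Stack: [9]
STORE_FAST p → p=9. Stack: []
LOAD_FAST t → push -2. Stack: [-2]
RETURN_VALUE → return -2.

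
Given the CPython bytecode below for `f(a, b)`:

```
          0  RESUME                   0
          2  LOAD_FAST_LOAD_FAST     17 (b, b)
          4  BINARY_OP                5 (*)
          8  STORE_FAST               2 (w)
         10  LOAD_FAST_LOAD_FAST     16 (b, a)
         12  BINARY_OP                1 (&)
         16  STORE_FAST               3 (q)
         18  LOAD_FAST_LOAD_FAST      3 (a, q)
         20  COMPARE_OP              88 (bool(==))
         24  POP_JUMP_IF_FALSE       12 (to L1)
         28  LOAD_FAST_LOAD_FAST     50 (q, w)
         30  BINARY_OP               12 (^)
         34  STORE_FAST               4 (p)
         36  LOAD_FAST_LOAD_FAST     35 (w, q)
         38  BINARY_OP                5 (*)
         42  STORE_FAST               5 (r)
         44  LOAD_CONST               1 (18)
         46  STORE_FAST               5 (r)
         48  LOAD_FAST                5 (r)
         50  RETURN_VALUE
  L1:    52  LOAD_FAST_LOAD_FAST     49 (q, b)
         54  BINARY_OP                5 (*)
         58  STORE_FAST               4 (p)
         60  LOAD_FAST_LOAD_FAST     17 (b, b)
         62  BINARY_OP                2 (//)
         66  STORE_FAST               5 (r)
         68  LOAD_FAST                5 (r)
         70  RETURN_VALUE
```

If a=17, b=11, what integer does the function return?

1

LOAD_FAST_LOAD_FAST b,b → push 11,11. Stack: [11, 11]
BINARY_OP * → 11 * 11 = 121. Stack: [121]
STORE_FAST w → w=121. Stack: []
LOAD_FAST_LOAD_FAST b,a → push 11,17. Stack: [11, 17]
BINARY_OP & → 11 & 17 = 1. Stack: [1]
STORE_FAST q → q=1. Stack: []
LOAD_FAST_LOAD_FAST a,q → push 17,1. Stack: [17, 1]
COMPARE_OP bool(==) → 17 vs 1 = False. Stack: [False]
POP_JUMP_IF_FALSE → pop False; jump. Stack: []
LOAD_FAST_LOAD_FAST q,b → push 1,11. Stack: [1, 11]
BINARY_OP * → 1 * 11 = 11. Stack: [11]
STORE_FAST p → p=11. Stack: []
LOAD_FAST_LOAD_FAST b,b → push 11,11. Stack: [11, 11]
BINARY_OP // → 11 // 11 = 1. Stack: [1]
STORE_FAST r → r=1. Stack: []
LOAD_FAST r → push 1. Stack: [1]
RETURN_VALUE → return 1.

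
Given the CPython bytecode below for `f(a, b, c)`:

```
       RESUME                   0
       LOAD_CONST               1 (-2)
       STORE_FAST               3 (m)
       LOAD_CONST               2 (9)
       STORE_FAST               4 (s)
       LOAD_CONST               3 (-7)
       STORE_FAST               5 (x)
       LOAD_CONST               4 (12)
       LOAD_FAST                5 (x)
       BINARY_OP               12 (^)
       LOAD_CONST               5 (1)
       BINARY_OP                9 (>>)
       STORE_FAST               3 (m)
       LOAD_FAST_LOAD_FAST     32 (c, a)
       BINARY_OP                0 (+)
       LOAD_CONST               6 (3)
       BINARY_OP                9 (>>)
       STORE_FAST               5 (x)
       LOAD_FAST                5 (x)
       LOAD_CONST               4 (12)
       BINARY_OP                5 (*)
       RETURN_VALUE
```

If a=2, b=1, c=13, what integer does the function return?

12

LOAD_CONST → push -2. Stack: [-2]
STORE_FAST m → m=-2. Stack: []
LOAD_CONST → push 9. Stack: [9]
STORE_FAST s → s=9. Stack: []
LOAD_CONST → push -7. Stack: [-7]
STORE_FAST x → x=-7. Stack: []
LOAD_CONST → push 12. Stack: [12]
LOAD_FAST x → push -7. Stack: [12, -7]
BINARY_OP ^ → 12 ^ -7 = -11. Stack: [-11]
LOAD_CONST → push 1. Stack: [-11, 1]
BINARY_OP >> → -11 >> 1 = -6. Stack: [-6]
STORE_FAST m → m=-6. Stack: []
LOAD_FAST_LOAD_FAST c,a → push 13,2. Stack: [13, 2]
BINARY_OP + → 13 + 2 = 15. Stack: [15]
LOAD_CONST → push 3. Stack: [15, 3]
BINARY_OP >> → 15 >> 3 = 1. Stack: [1]
STORE_FAST x → x=1. Stack: []
LOAD_FAST x → push 1. Stack: [1]
LOAD_CONST → push 12. Stack: [1, 12]
BINARY_OP * → 1 * 12 = 12. Stack: [12]
RETURN_VALUE → return 12.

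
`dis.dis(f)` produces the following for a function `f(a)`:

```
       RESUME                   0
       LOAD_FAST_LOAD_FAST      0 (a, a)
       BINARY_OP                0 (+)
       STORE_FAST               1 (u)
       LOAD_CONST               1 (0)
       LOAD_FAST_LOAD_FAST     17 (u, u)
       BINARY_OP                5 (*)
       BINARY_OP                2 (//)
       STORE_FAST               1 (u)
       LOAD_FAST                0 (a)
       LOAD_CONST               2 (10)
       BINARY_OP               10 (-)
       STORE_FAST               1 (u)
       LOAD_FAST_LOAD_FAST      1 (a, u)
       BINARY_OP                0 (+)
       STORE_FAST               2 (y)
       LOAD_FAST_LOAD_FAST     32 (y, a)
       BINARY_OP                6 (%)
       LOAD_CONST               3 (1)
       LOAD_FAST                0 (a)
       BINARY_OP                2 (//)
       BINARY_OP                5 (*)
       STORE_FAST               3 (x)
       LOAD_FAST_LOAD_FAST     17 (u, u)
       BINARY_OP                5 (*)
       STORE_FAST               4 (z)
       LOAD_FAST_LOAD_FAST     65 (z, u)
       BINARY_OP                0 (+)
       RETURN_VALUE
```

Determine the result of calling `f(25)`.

LOAD_FAST_LOAD_FAST a,a → push 25,25. Stack: [25, 25]
BINARY_OP + → 25 + 25 = 50. Stack: [50]
STORE_FAST u → u=50. Stack: []
LOAD_CONST → push 0. Stack: [0]
LOAD_FAST_LOAD_FAST u,u → push 50,50. Stack: [0, 50, 50]
BINARY_OP * → 50 * 50 = 2500. Stack: [0, 2500]
BINARY_OP // → 0 // 2500 = 0. Stack: [0]
STORE_FAST u → u=0. Stack: []
LOAD_FAST a → push 25. Stack: [25]
LOAD_CONST → push 10. Stack: [25, 10]
BINARY_OP - → 25 - 10 = 15. Stack: [15]
STORE_FAST u → u=15. Stack: []
LOAD_FAST_LOAD_FAST a,u → push 25,15. Stack: [25, 15]
BINARY_OP + → 25 + 15 = 40. Stack: [40]
STORE_FAST y → y=40. Stack: []
LOAD_FAST_LOAD_FAST y,a → push 40,25. Stack: [40, 25]
BINARY_OP % → 40 % 25 = 15. Stack: [15]
LOAD_CONST → push 1. Stack: [15, 1]
LOAD_FAST a → push 25. Stack: [15, 1, 25]
BINARY_OP // → 1 // 25 = 0. Stack: [15, 0]
BINARY_OP * → 15 * 0 = 0. Stack: [0]
STORE_FAST x → x=0. Stack: []
LOAD_FAST_LOAD_FAST u,u → push 15,15. Stack: [15, 15]
BINARY_OP * → 15 * 15 = 225. Stack: [225]
STORE_FAST z → z=225. Stack: []
LOAD_FAST_LOAD_FAST z,u → push 225,15. Stack: [225, 15]
BINARY_OP + → 225 + 15 = 240. Stack: [240]
RETURN_VALUE → return 240.

240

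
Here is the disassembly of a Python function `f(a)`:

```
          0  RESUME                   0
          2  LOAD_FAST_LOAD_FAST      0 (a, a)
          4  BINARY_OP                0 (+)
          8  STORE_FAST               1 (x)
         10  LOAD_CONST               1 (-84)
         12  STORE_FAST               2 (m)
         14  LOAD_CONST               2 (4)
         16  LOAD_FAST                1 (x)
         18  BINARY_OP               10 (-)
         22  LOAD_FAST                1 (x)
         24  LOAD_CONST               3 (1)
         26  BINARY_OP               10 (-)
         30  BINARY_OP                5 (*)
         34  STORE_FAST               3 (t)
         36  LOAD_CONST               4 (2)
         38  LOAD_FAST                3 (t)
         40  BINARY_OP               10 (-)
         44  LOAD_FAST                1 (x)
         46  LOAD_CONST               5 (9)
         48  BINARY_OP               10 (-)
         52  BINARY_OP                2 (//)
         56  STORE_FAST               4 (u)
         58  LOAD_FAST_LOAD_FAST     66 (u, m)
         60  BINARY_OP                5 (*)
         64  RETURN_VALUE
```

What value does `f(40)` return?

LOAD_FAST_LOAD_FAST a,a → push 40,40. Stack: [40, 40]
BINARY_OP + → 40 + 40 = 80. Stack: [80]
STORE_FAST x → x=80. Stack: []
LOAD_CONST → push -84. Stack: [-84]
STORE_FAST m → m=-84. Stack: []
LOAD_CONST → push 4. Stack: [4]
LOAD_FAST x → push 80. Stack: [4, 80]
BINARY_OP - → 4 - 80 = -76. Stack: [-76]
LOAD_FAST x → push 80. Stack: [-76, 80]
LOAD_CONST → push 1. Stack: [-76, 80, 1]
BINARY_OP - → 80 - 1 = 79. Stack: [-76, 79]
BINARY_OP * → -76 * 79 = -6004. Stack: [-6004]
STORE_FAST t → t=-6004. Stack: []
LOAD_CONST → push 2. Stack: [2]
LOAD_FAST t → push -6004. Stack: [2, -6004]
BINARY_OP - → 2 - -6004 = 6006. Stack: [6006]
LOAD_FAST x → push 80. Stack: [6006, 80]
LOAD_CONST → push 9. Stack: [6006, 80, 9]
BINARY_OP - → 80 - 9 = 71. Stack: [6006, 71]
BINARY_OP // → 6006 // 71 = 84. Stack: [84]
STORE_FAST u → u=84. Stack: []
LOAD_FAST_LOAD_FAST u,m → push 84,-84. Stack: [84, -84]
BINARY_OP * → 84 * -84 = -7056. Stack: [-7056]
RETURN_VALUE → return -7056.

-7056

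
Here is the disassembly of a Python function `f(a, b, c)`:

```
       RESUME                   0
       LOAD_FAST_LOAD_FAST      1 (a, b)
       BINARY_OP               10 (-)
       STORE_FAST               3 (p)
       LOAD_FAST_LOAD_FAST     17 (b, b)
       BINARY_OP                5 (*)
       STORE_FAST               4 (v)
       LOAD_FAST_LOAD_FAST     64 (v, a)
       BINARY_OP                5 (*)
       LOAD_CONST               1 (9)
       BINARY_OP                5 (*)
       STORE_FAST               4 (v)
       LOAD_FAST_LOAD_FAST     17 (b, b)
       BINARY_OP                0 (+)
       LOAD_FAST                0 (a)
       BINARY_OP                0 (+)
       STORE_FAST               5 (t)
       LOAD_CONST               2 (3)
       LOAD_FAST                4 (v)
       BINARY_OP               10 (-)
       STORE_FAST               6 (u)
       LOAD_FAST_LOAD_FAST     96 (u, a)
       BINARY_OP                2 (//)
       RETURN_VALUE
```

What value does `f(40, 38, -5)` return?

LOAD_FAST_LOAD_FAST a,b → push 40,38. Stack: [40, 38]
BINARY_OP - → 40 - 38 = 2. Stack: [2]
STORE_FAST p → p=2. Stack: []
LOAD_FAST_LOAD_FAST b,b → push 38,38. Stack: [38, 38]
BINARY_OP * → 38 * 38 = 1444. Stack: [1444]
STORE_FAST v → v=1444. Stack: []
LOAD_FAST_LOAD_FAST v,a → push 1444,40. Stack: [1444, 40]
BINARY_OP * → 1444 * 40 = 57760. Stack: [57760]
LOAD_CONST → push 9. Stack: [57760, 9]
BINARY_OP * → 57760 * 9 = 519840. Stack: [519840]
STORE_FAST v → v=519840. Stack: []
LOAD_FAST_LOAD_FAST b,b → push 38,38. Stack: [38, 38]
BINARY_OP + → 38 + 38 = 76. Stack: [76]
LOAD_FAST a → push 40. Stack: [76, 40]
BINARY_OP + → 76 + 40 = 116. Stack: [116]
STORE_FAST t → t=116. Stack: []
LOAD_CONST → push 3. Stack: [3]
LOAD_FAST v → push 519840. Stack: [3, 519840]
BINARY_OP - → 3 - 519840 = -519837. Stack: [-519837]
STORE_FAST u → u=-519837. Stack: []
LOAD_FAST_LOAD_FAST u,a → push -519837,40. Stack: [-519837, 40]
BINARY_OP // → -519837 // 40 = -12996. Stack: [-12996]
RETURN_VALUE → return -12996.

-12996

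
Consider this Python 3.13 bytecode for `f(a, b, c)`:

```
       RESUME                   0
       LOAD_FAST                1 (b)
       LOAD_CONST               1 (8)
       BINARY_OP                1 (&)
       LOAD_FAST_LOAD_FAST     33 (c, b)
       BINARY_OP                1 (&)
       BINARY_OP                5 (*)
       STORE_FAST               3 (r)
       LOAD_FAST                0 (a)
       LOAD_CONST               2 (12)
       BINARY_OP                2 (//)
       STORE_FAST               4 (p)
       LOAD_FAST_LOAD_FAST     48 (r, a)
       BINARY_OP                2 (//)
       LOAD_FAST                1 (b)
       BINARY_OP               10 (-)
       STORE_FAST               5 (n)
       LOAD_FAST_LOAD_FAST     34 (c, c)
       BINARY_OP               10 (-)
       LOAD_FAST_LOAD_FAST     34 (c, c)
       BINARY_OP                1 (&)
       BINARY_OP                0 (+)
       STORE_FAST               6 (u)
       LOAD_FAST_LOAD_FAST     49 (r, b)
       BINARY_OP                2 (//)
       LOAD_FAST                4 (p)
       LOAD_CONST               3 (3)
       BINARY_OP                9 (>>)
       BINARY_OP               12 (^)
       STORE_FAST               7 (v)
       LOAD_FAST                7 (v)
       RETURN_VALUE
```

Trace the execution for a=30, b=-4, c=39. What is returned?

-72

LOAD_FAST b → push -4. Stack: [-4]
LOAD_CONST → push 8. Stack: [-4, 8]
BINARY_OP & → -4 & 8 = 8. Stack: [8]
LOAD_FAST_LOAD_FAST c,b → push 39,-4. Stack: [8, 39, -4]
BINARY_OP & → 39 & -4 = 36. Stack: [8, 36]
BINARY_OP * → 8 * 36 = 288. Stack: [288]
STORE_FAST r → r=288. Stack: []
LOAD_FAST a → push 30. Stack: [30]
LOAD_CONST → push 12. Stack: [30, 12]
BINARY_OP // → 30 // 12 = 2. Stack: [2]
STORE_FAST p → p=2. Stack: []
LOAD_FAST_LOAD_FAST r,a → push 288,30. Stack: [288, 30]
BINARY_OP // → 288 // 30 = 9. Stack: [9]
LOAD_FAST b → push -4. Stack: [9, -4]
BINARY_OP - → 9 - -4 = 13. Stack: [13]
STORE_FAST n → n=13. Stack: []
LOAD_FAST_LOAD_FAST c,c → push 39,39. Stack: [39, 39]
BINARY_OP - → 39 - 39 = 0. Stack: [0]
LOAD_FAST_LOAD_FAST c,c → push 39,39. Stack: [0, 39, 39]
BINARY_OP & → 39 & 39 = 39. Stack: [0, 39]
BINARY_OP + → 0 + 39 = 39. Stack: [39]
STORE_FAST u → u=39. Stack: []
LOAD_FAST_LOAD_FAST r,b → push 288,-4. Stack: [288, -4]
BINARY_OP // → 288 // -4 = -72. Stack: [-72]
LOAD_FAST p → push 2. Stack: [-72, 2]
LOAD_CONST → push 3. Stack: [-72, 2, 3]
BINARY_OP >> → 2 >> 3 = 0. Stack: [-72, 0]
BINARY_OP ^ → -72 ^ 0 = -72. Stack: [-72]
STORE_FAST v → v=-72. Stack: []
LOAD_FAST v → push -72. Stack: [-72]
RETURN_VALUE → return -72.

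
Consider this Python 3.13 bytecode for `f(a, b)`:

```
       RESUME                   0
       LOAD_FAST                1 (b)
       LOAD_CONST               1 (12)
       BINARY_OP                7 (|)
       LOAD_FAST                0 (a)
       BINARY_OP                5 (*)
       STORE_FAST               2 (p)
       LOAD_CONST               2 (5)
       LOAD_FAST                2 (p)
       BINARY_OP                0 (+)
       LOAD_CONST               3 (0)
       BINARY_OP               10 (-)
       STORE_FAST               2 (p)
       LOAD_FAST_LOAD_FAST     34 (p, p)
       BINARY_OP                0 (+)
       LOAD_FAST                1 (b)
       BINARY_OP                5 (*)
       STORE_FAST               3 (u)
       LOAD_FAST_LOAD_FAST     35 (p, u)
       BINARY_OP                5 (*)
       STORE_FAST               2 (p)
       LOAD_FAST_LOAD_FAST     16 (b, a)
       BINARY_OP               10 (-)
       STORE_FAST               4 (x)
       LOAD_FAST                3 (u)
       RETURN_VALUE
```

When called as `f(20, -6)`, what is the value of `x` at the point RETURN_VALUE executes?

-26

LOAD_FAST b → push -6. Stack: [-6]
LOAD_CONST → push 12. Stack: [-6, 12]
BINARY_OP | → -6 | 12 = -2. Stack: [-2]
LOAD_FAST a → push 20. Stack: [-2, 20]
BINARY_OP * → -2 * 20 = -40. Stack: [-40]
STORE_FAST p → p=-40. Stack: []
LOAD_CONST → push 5. Stack: [5]
LOAD_FAST p → push -40. Stack: [5, -40]
BINARY_OP + → 5 + -40 = -35. Stack: [-35]
LOAD_CONST → push 0. Stack: [-35, 0]
BINARY_OP - → -35 - 0 = -35. Stack: [-35]
STORE_FAST p → p=-35. Stack: []
LOAD_FAST_LOAD_FAST p,p → push -35,-35. Stack: [-35, -35]
BINARY_OP + → -35 + -35 = -70. Stack: [-70]
LOAD_FAST b → push -6. Stack: [-70, -6]
BINARY_OP * → -70 * -6 = 420. Stack: [420]
STORE_FAST u → u=420. Stack: []
LOAD_FAST_LOAD_FAST p,u → push -35,420. Stack: [-35, 420]
BINARY_OP * → -35 * 420 = -14700. Stack: [-14700]
STORE_FAST p → p=-14700. Stack: []
LOAD_FAST_LOAD_FAST b,a → push -6,20. Stack: [-6, 20]
BINARY_OP - → -6 - 20 = -26. Stack: [-26]
STORE_FAST x → x=-26. Stack: []
LOAD_FAST u → push 420. Stack: [420]
RETURN_VALUE → return 420.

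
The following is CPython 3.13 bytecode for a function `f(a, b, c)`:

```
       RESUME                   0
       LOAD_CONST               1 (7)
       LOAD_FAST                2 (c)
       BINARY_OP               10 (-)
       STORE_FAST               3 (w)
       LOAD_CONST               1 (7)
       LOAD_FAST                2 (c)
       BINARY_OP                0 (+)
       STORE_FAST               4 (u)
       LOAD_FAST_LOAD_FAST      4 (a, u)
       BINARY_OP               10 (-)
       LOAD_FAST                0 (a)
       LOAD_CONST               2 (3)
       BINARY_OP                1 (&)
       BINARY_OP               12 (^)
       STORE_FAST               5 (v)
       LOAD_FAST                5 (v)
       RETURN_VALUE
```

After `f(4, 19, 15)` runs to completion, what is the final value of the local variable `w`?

LOAD_CONST → push 7. Stack: [7]
LOAD_FAST c → push 15. Stack: [7, 15]
BINARY_OP - → 7 - 15 = -8. Stack: [-8]
STORE_FAST w → w=-8. Stack: []
LOAD_CONST → push 7. Stack: [7]
LOAD_FAST c → push 15. Stack: [7, 15]
BINARY_OP + → 7 + 15 = 22. Stack: [22]
STORE_FAST u → u=22. Stack: []
LOAD_FAST_LOAD_FAST a,u → push 4,22. Stack: [4, 22]
BINARY_OP - → 4 - 22 = -18. Stack: [-18]
LOAD_FAST a → push 4. Stack: [-18, 4]
LOAD_CONST → push 3. Stack: [-18, 4, 3]
BINARY_OP & → 4 & 3 = 0. Stack: [-18, 0]
BINARY_OP ^ → -18 ^ 0 = -18. Stack: [-18]
STORE_FAST v → v=-18. Stack: []
LOAD_FAST v → push -18. Stack: [-18]
RETURN_VALUE → return -18.

-8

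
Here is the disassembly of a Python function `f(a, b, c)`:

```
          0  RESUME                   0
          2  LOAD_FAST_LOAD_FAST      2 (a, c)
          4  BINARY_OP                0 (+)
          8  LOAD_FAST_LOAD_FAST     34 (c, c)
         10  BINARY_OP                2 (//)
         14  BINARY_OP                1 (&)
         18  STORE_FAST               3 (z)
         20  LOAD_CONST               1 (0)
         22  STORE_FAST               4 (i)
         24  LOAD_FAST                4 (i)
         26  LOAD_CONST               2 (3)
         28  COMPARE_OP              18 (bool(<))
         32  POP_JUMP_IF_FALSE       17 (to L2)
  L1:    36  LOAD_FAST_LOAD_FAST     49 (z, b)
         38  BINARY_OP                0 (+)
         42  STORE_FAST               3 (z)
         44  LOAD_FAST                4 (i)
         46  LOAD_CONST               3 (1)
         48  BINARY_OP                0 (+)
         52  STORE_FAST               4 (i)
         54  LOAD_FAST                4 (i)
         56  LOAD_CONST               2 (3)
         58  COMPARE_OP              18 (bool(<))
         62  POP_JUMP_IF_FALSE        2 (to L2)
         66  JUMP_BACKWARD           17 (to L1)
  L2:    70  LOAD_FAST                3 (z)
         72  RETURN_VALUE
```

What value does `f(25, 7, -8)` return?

22

LOAD_FAST_LOAD_FAST a,c → push 25,-8. Stack: [25, -8]
BINARY_OP + → 25 + -8 = 17. Stack: [17]
LOAD_FAST_LOAD_FAST c,c → push -8,-8. Stack: [17, -8, -8]
BINARY_OP // → -8 // -8 = 1. Stack: [17, 1]
BINARY_OP & → 17 & 1 = 1. Stack: [1]
STORE_FAST z → z=1. Stack: []
LOAD_CONST → push 0. Stack: [0]
STORE_FAST i → i=0. Stack: []
LOAD_FAST i → push 0. Stack: [0]
LOAD_CONST → push 3. Stack: [0, 3]
COMPARE_OP bool(<) → 0 vs 3 = True. Stack: [True]
POP_JUMP_IF_FALSE → pop True; no jump. Stack: []
LOAD_FAST_LOAD_FAST z,b → push 1,7. Stack: [1, 7]
BINARY_OP + → 1 + 7 = 8. Stack: [8]
STORE_FAST z → z=8. Stack: []
LOAD_FAST i → push 0. Stack: [0]
LOAD_CONST → push 1. Stack: [0, 1]
BINARY_OP + → 0 + 1 = 1. Stack: [1]
STORE_FAST i → i=1. Stack: []
LOAD_FAST i → push 1. Stack: [1]
LOAD_CONST → push 3. Stack: [1, 3]
COMPARE_OP bool(<) → 1 vs 3 = True. Stack: [True]
POP_JUMP_IF_FALSE → pop True; no jump. Stack: []
LOAD_FAST_LOAD_FAST z,b → push 8,7. Stack: [8, 7]
BINARY_OP + → 8 + 7 = 15. Stack: [15]
STORE_FAST z → z=15. Stack: []
LOAD_FAST i → push 1. Stack: [1]
LOAD_CONST → push 1. Stack: [1, 1]
BINARY_OP + → 1 + 1 = 2. Stack: [2]
STORE_FAST i → i=2. Stack: []
LOAD_FAST i → push 2. Stack: [2]
LOAD_CONST → push 3. Stack: [2, 3]
COMPARE_OP bool(<) → 2 vs 3 = True. Stack: [True]
POP_JUMP_IF_FALSE → pop True; no jump. Stack: []
LOAD_FAST_LOAD_FAST z,b → push 15,7. Stack: [15, 7]
BINARY_OP + → 15 + 7 = 22. Stack: [22]
STORE_FAST z → z=22. Stack: []
LOAD_FAST i → push 2. Stack: [2]
LOAD_CONST → push 1. Stack: [2, 1]
BINARY_OP + → 2 + 1 = 3. Stack: [3]
STORE_FAST i → i=3. Stack: []
LOAD_FAST i → push 3. Stack: [3]
LOAD_CONST → push 3. Stack: [3, 3]
COMPARE_OP bool(<) → 3 vs 3 = False. Stack: [False]
POP_JUMP_IF_FALSE → pop False; jump. Stack: []
LOAD_FAST z → push 22. Stack: [22]
RETURN_VALUE → return 22.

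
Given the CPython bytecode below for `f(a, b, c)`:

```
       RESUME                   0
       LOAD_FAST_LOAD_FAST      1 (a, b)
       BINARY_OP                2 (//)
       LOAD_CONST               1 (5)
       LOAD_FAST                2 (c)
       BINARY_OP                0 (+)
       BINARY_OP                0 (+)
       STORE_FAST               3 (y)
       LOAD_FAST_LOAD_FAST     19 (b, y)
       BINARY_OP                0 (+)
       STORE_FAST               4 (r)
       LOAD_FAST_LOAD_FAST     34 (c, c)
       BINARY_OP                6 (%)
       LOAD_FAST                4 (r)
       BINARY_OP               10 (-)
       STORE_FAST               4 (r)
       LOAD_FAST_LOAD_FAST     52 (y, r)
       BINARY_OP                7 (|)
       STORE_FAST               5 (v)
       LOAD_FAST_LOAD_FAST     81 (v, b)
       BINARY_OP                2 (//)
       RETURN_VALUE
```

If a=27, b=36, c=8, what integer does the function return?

-2

LOAD_FAST_LOAD_FAST a,b → push 27,36. Stack: [27, 36]
BINARY_OP // → 27 // 36 = 0. Stack: [0]
LOAD_CONST → push 5. Stack: [0, 5]
LOAD_FAST c → push 8. Stack: [0, 5, 8]
BINARY_OP + → 5 + 8 = 13. Stack: [0, 13]
BINARY_OP + → 0 + 13 = 13. Stack: [13]
STORE_FAST y → y=13. Stack: []
LOAD_FAST_LOAD_FAST b,y → push 36,13. Stack: [36, 13]
BINARY_OP + → 36 + 13 = 49. Stack: [49]
STORE_FAST r → r=49. Stack: []
LOAD_FAST_LOAD_FAST c,c → push 8,8. Stack: [8, 8]
BINARY_OP % → 8 % 8 = 0. Stack: [0]
LOAD_FAST r → push 49. Stack: [0, 49]
BINARY_OP - → 0 - 49 = -49. Stack: [-49]
STORE_FAST r → r=-49. Stack: []
LOAD_FAST_LOAD_FAST y,r → push 13,-49. Stack: [13, -49]
BINARY_OP | → 13 | -49 = -49. Stack: [-49]
STORE_FAST v → v=-49. Stack: []
LOAD_FAST_LOAD_FAST v,b → push -49,36. Stack: [-49, 36]
BINARY_OP // → -49 // 36 = -2. Stack: [-2]
RETURN_VALUE → return -2.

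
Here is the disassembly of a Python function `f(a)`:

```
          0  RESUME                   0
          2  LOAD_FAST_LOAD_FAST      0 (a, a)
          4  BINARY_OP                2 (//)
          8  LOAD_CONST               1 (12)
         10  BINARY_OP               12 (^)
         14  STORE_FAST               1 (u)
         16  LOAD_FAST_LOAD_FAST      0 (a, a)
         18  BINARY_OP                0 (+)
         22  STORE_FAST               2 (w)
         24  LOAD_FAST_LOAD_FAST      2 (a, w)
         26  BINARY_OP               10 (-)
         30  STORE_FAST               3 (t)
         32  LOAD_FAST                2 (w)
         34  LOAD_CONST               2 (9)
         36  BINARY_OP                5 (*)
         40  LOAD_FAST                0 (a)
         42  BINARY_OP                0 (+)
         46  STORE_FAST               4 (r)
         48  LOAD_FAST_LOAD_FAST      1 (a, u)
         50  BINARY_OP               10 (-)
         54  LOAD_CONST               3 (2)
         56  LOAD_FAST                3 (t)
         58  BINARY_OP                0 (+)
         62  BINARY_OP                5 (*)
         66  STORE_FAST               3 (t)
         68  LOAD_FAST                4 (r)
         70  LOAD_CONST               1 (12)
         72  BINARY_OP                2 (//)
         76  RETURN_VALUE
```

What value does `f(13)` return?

LOAD_FAST_LOAD_FAST a,a → push 13,13. Stack: [13, 13]
BINARY_OP // → 13 // 13 = 1. Stack: [1]
LOAD_CONST → push 12. Stack: [1, 12]
BINARY_OP ^ → 1 ^ 12 = 13. Stack: [13]
STORE_FAST u → u=13. Stack: []
LOAD_FAST_LOAD_FAST a,a → push 13,13. Stack: [13, 13]
BINARY_OP + → 13 + 13 = 26. Stack: [26]
STORE_FAST w → w=26. Stack: []
LOAD_FAST_LOAD_FAST a,w → push 13,26. Stack: [13, 26]
BINARY_OP - → 13 - 26 = -13. Stack: [-13]
STORE_FAST t → t=-13. Stack: []
LOAD_FAST w → push 26. Stack: [26]
LOAD_CONST → push 9. Stack: [26, 9]
BINARY_OP * → 26 * 9 = 234. Stack: [234]
LOAD_FAST a → push 13. Stack: [234, 13]
BINARY_OP + → 234 + 13 = 247. Stack: [247]
STORE_FAST r → r=247. Stack: []
LOAD_FAST_LOAD_FAST a,u → push 13,13. Stack: [13, 13]
BINARY_OP - → 13 - 13 = 0. Stack: [0]
LOAD_CONST → push 2. Stack: [0, 2]
LOAD_FAST t → push -13. Stack: [0, 2, -13]
BINARY_OP + → 2 + -13 = -11. Stack: [0, -11]
BINARY_OP * → 0 * -11 = 0. Stack: [0]
STORE_FAST t → t=0. Stack: []
LOAD_FAST r → push 247. Stack: [247]
LOAD_CONST → push 12. Stack: [247, 12]
BINARY_OP // → 247 // 12 = 20. Stack: [20]
RETURN_VALUE → return 20.

20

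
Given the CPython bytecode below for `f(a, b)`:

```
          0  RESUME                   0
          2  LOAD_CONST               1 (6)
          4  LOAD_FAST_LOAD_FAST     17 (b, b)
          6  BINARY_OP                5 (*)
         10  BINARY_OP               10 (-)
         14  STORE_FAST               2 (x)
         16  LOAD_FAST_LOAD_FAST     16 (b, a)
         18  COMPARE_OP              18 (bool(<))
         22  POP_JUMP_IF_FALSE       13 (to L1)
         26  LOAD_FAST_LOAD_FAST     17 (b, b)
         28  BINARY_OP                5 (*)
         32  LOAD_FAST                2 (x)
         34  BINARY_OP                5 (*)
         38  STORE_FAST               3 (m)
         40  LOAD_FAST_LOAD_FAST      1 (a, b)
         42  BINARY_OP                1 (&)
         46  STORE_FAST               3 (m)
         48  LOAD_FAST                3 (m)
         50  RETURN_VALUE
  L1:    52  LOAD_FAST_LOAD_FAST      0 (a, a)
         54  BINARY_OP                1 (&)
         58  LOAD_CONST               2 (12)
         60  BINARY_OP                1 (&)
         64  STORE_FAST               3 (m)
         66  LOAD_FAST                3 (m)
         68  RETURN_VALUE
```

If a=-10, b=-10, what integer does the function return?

LOAD_CONST → push 6. Stack: [6]
LOAD_FAST_LOAD_FAST b,b → push -10,-10. Stack: [6, -10, -10]
BINARY_OP * → -10 * -10 = 100. Stack: [6, 100]
BINARY_OP - → 6 - 100 = -94. Stack: [-94]
STORE_FAST x → x=-94. Stack: []
LOAD_FAST_LOAD_FAST b,a → push -10,-10. Stack: [-10, -10]
COMPARE_OP bool(<) → -10 vs -10 = False. Stack: [False]
POP_JUMP_IF_FALSE → pop False; jump. Stack: []
LOAD_FAST_LOAD_FAST a,a → push -10,-10. Stack: [-10, -10]
BINARY_OP & → -10 & -10 = -10. Stack: [-10]
LOAD_CONST → push 12. Stack: [-10, 12]
BINARY_OP & → -10 & 12 = 4. Stack: [4]
STORE_FAST m → m=4. Stack: []
LOAD_FAST m → push 4. Stack: [4]
RETURN_VALUE → return 4.

4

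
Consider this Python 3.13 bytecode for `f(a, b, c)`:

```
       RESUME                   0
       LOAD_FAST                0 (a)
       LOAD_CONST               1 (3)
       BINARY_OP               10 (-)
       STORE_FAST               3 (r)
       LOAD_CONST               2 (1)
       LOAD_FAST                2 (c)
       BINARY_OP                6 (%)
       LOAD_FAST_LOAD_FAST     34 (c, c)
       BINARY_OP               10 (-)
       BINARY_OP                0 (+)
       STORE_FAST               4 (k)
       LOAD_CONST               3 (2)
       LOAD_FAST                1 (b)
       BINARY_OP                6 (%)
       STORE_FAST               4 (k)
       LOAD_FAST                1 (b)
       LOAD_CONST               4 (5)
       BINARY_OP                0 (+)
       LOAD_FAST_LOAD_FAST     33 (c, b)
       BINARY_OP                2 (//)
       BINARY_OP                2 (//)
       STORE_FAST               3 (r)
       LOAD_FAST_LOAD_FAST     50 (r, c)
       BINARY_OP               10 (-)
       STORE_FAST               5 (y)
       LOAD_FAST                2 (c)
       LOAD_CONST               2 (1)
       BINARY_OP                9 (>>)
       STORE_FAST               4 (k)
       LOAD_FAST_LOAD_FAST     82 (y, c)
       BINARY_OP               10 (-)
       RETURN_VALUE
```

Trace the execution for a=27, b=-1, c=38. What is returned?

-77

LOAD_FAST a → push 27. Stack: [27]
LOAD_CONST → push 3. Stack: [27, 3]
BINARY_OP - → 27 - 3 = 24. Stack: [24]
STORE_FAST r → r=24. Stack: []
LOAD_CONST → push 1. Stack: [1]
LOAD_FAST c → push 38. Stack: [1, 38]
BINARY_OP % → 1 % 38 = 1. Stack: [1]
LOAD_FAST_LOAD_FAST c,c → push 38,38. Stack: [1, 38, 38]
BINARY_OP - → 38 - 38 = 0. Stack: [1, 0]
BINARY_OP + → 1 + 0 = 1. Stack: [1]
STORE_FAST k → k=1. Stack: []
LOAD_CONST → push 2. Stack: [2]
LOAD_FAST b → push -1. Stack: [2, -1]
BINARY_OP % → 2 % -1 = 0. Stack: [0]
STORE_FAST k → k=0. Stack: []
LOAD_FAST b → push -1. Stack: [-1]
LOAD_CONST → push 5. Stack: [-1, 5]
BINARY_OP + → -1 + 5 = 4. Stack: [4]
LOAD_FAST_LOAD_FAST c,b → push 38,-1. Stack: [4, 38, -1]
BINARY_OP // → 38 // -1 = -38. Stack: [4, -38]
BINARY_OP // → 4 // -38 = -1. Stack: [-1]
STORE_FAST r → r=-1. Stack: []
LOAD_FAST_LOAD_FAST r,c → push -1,38. Stack: [-1, 38]
BINARY_OP - → -1 - 38 = -39. Stack: [-39]
STORE_FAST y → y=-39. Stack: []
LOAD_FAST c → push 38. Stack: [38]
LOAD_CONST → push 1. Stack: [38, 1]
BINARY_OP >> → 38 >> 1 = 19. Stack: [19]
STORE_FAST k → k=19. Stack: []
LOAD_FAST_LOAD_FAST y,c → push -39,38. Stack: [-39, 38]
BINARY_OP - → -39 - 38 = -77. Stack: [-77]
RETURN_VALUE → return -77.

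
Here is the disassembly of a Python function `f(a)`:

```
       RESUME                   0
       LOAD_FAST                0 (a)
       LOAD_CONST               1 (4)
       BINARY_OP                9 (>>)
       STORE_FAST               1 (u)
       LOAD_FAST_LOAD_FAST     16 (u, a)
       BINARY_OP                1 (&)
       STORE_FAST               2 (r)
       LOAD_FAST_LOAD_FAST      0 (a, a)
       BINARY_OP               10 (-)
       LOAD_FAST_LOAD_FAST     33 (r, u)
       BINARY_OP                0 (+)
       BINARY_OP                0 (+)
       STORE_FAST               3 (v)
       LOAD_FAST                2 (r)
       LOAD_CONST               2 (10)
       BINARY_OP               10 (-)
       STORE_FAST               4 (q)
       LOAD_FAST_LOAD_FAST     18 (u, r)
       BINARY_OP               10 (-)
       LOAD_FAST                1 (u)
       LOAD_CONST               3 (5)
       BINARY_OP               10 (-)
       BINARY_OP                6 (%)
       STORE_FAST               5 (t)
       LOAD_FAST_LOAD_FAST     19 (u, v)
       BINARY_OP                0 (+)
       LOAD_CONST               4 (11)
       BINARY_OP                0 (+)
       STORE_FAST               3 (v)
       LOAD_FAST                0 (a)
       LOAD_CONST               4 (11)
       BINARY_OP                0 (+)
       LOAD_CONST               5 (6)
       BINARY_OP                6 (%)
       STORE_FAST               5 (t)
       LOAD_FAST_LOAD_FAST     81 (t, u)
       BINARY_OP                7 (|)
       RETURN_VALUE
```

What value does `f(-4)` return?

LOAD_FAST a → push -4. Stack: [-4]
LOAD_CONST → push 4. Stack: [-4, 4]
BINARY_OP >> → -4 >> 4 = -1. Stack: [-1]
STORE_FAST u → u=-1. Stack: []
LOAD_FAST_LOAD_FAST u,a → push -1,-4. Stack: [-1, -4]
BINARY_OP & → -1 & -4 = -4. Stack: [-4]
STORE_FAST r → r=-4. Stack: []
LOAD_FAST_LOAD_FAST a,a → push -4,-4. Stack: [-4, -4]
BINARY_OP - → -4 - -4 = 0. Stack: [0]
LOAD_FAST_LOAD_FAST r,u → push -4,-1. Stack: [0, -4, -1]
BINARY_OP + → -4 + -1 = -5. Stack: [0, -5]
BINARY_OP + → 0 + -5 = -5. Stack: [-5]
STORE_FAST v → v=-5. Stack: []
LOAD_FAST r → push -4. Stack: [-4]
LOAD_CONST → push 10. Stack: [-4, 10]
BINARY_OP - → -4 - 10 = -14. Stack: [-14]
STORE_FAST q → q=-14. Stack: []
LOAD_FAST_LOAD_FAST u,r → push -1,-4. Stack: [-1, -4]
BINARY_OP - → -1 - -4 = 3. Stack: [3]
LOAD_FAST u → push -1. Stack: [3, -1]
LOAD_CONST → push 5. Stack: [3, -1, 5]
BINARY_OP - → -1 - 5 = -6. Stack: [3, -6]
BINARY_OP % → 3 % -6 = -3. Stack: [-3]
STORE_FAST t → t=-3. Stack: []
LOAD_FAST_LOAD_FAST u,v → push -1,-5. Stack: [-1, -5]
BINARY_OP + → -1 + -5 = -6. Stack: [-6]
LOAD_CONST → push 11. Stack: [-6, 11]
BINARY_OP + → -6 + 11 = 5. Stack: [5]
STORE_FAST v → v=5. Stack: []
LOAD_FAST a → push -4. Stack: [-4]
LOAD_CONST → push 11. Stack: [-4, 11]
BINARY_OP + → -4 + 11 = 7. Stack: [7]
LOAD_CONST → push 6. Stack: [7, 6]
BINARY_OP % → 7 % 6 = 1. Stack: [1]
STORE_FAST t → t=1. Stack: []
LOAD_FAST_LOAD_FAST t,u → push 1,-1. Stack: [1, -1]
BINARY_OP | → 1 | -1 = -1. Stack: [-1]
RETURN_VALUE → return -1.

-1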